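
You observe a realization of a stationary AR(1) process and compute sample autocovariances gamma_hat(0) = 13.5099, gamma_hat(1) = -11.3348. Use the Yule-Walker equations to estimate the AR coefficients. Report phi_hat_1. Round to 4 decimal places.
\hat\phi_{1} = -0.8390

The Yule-Walker equations for an AR(p) process read, in matrix form,
  Gamma_p phi = r_p,   with   (Gamma_p)_{ij} = gamma(|i - j|),
                       (r_p)_i = gamma(i),   i,j = 1..p.
Substitute the sample gammas (Toeplitz matrix and right-hand side of size 1):
  Gamma_p = [[13.5099]]
  r_p     = [-11.3348]
With p = 1 this is the single equation gamma(0) phi_1 = gamma(1):
  phi_hat_1 = gamma(1) / gamma(0) = -11.3348 / 13.5099 = -0.8390.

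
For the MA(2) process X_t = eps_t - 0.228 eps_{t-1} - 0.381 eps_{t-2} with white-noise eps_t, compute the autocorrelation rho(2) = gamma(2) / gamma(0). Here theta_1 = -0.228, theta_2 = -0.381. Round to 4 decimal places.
\rho(2) = -0.3183

For an MA(q) process with theta_0 = 1, the autocovariance is
  gamma(k) = sigma^2 * sum_{i=0..q-k} theta_i * theta_{i+k},
and rho(k) = gamma(k) / gamma(0). Sigma^2 cancels.
  numerator   = (1)*(-0.381) = -0.381.
  denominator = (1)^2 + (-0.228)^2 + (-0.381)^2 = 1.197145.
  rho(2) = -0.381 / 1.197145 = -0.3183.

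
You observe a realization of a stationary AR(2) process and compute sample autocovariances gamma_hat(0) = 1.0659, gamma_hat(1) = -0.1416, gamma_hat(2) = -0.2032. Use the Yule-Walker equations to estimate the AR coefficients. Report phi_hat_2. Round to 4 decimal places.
\hat\phi_{2} = -0.2120

The Yule-Walker equations for an AR(p) process read, in matrix form,
  Gamma_p phi = r_p,   with   (Gamma_p)_{ij} = gamma(|i - j|),
                       (r_p)_i = gamma(i),   i,j = 1..p.
Substitute the sample gammas (Toeplitz matrix and right-hand side of size 2):
  Gamma_p = [[1.0659, -0.1416], [-0.1416, 1.0659]]
  r_p     = [-0.1416, -0.2032]
Written out:
  1.0659 phi_1 - 0.1416 phi_2 = -0.1416
  -0.1416 phi_1 + 1.0659 phi_2 = -0.2032
Solve by Cramer's rule:
  det = gamma(0)^2 - gamma(1)^2 = (1.0659)^2 - (-0.1416)^2 = 1.13614281 - 0.02005056 = 1.11609225
  phi_hat_1 = [gamma(1) gamma(0) - gamma(1) gamma(2)] / det = [(-0.1416)(1.0659) - (-0.1416)(-0.2032)] / 1.11609225 = -0.17970456 / 1.11609225 = -0.161
  phi_hat_2 = [gamma(0) gamma(2) - gamma(1)^2] / det = [(1.0659)(-0.2032) - (-0.1416)^2] / 1.11609225 = -0.23664144 / 1.11609225 = -0.212
So phi_hat = [-0.1610, -0.2120].
Therefore phi_hat_2 = -0.2120.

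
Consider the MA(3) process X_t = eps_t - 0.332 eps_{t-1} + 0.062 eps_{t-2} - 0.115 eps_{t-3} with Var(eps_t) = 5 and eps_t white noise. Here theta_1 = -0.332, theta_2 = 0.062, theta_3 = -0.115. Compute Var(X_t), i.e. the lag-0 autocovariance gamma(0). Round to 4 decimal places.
\gamma(0) = 5.6365

For an MA(q) process X_t = eps_t + sum_i theta_i eps_{t-i} with
Var(eps_t) = sigma^2, the variance is
  gamma(0) = sigma^2 * (1 + sum_i theta_i^2).
  sum_i theta_i^2 = (-0.332)^2 + (0.062)^2 + (-0.115)^2 = 0.110224 + 0.003844 + 0.013225 = 0.127293.
  gamma(0) = 5 * (1 + 0.127293) = 5 * 1.127293 = 5.636465, which rounds to 5.6365.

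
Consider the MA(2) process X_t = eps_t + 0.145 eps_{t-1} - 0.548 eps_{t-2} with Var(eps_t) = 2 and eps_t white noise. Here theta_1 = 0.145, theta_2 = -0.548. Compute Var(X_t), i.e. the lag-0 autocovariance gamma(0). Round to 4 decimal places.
\gamma(0) = 2.6427

For an MA(q) process X_t = eps_t + sum_i theta_i eps_{t-i} with
Var(eps_t) = sigma^2, the variance is
  gamma(0) = sigma^2 * (1 + sum_i theta_i^2).
  sum_i theta_i^2 = (0.145)^2 + (-0.548)^2 = 0.021025 + 0.300304 = 0.321329.
  gamma(0) = 2 * (1 + 0.321329) = 2 * 1.321329 = 2.642658, which rounds to 2.6427.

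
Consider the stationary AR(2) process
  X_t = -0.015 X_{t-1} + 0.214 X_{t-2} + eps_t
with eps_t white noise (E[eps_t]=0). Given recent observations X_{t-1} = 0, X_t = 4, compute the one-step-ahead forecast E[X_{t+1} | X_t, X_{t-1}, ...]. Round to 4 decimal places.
E[X_{t+1} \mid \mathcal F_t] = -0.0600

For an AR(p) model X_t = c + sum_i phi_i X_{t-i} + eps_t, the
one-step-ahead conditional mean is
  E[X_{t+1} | X_t, ...] = c + sum_i phi_i X_{t+1-i}.
Substitute known values:
  E[X_{t+1} | ...] = (-0.015) * (4) + (0.214) * (0)
                   = -0.0600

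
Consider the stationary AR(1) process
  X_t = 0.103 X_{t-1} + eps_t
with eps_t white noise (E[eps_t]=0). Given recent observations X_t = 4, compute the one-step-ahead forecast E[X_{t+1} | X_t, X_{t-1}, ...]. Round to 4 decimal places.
E[X_{t+1} \mid \mathcal F_t] = 0.4120

For an AR(p) model X_t = c + sum_i phi_i X_{t-i} + eps_t, the
one-step-ahead conditional mean is
  E[X_{t+1} | X_t, ...] = c + sum_i phi_i X_{t+1-i}.
Substitute known values:
  E[X_{t+1} | ...] = (0.103) * (4)
                   = 0.4120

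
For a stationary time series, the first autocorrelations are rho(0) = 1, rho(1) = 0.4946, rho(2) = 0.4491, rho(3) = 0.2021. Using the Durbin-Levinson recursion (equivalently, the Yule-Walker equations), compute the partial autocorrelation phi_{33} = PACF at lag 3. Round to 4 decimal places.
\phi_{33} = -0.1340

The PACF at lag k is phi_{kk}, the last component of the solution
to the Yule-Walker system G_k phi = r_k where
  (G_k)_{ij} = rho(|i - j|), (r_k)_i = rho(i), i,j = 1..k.
Equivalently, Durbin-Levinson gives phi_{kk} iteratively:
  phi_{11} = rho(1)
  phi_{kk} = [rho(k) - sum_{j=1..k-1} phi_{k-1,j} rho(k-j)]
            / [1 - sum_{j=1..k-1} phi_{k-1,j} rho(j)],
  phi_{k,j} = phi_{k-1,j} - phi_{kk} phi_{k-1,k-j},  j = 1..k-1.
Step k = 1:
  phi_11 = rho(1) = 0.4946.
Step k = 2:
  phi_22 = [rho(2) - phi_11 rho(1)] / [1 - phi_11 rho(1)] = [0.4491 - (0.4946)(0.4946)] / [1 - (0.4946)(0.4946)]
         = 0.20447084 / 0.75537084 = 0.270689.
  Update: phi_21 = phi_11 - phi_22 phi_11 = 0.4946 - (0.270689)(0.4946) = 0.360717.
Step k = 3:
  phi_33 = [rho(3) - phi_21 rho(2) - phi_22 rho(1)] / [1 - phi_21 rho(1) - phi_22 rho(2)]
    numerator   = 0.2021 - (0.360717)(0.4491) - (0.270689)(0.4946) = -0.09378098
    denominator = 1 - (0.360717)(0.4946) - (0.270689)(0.4491) = 0.70002276
  phi_33 = -0.09378098 / 0.70002276 = -0.134.
Therefore phi_{33} = -0.1340.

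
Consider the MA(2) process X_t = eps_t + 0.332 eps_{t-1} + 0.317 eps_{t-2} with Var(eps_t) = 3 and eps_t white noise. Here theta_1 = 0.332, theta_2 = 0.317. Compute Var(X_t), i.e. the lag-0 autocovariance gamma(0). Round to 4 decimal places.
\gamma(0) = 3.6321

For an MA(q) process X_t = eps_t + sum_i theta_i eps_{t-i} with
Var(eps_t) = sigma^2, the variance is
  gamma(0) = sigma^2 * (1 + sum_i theta_i^2).
  sum_i theta_i^2 = (0.332)^2 + (0.317)^2 = 0.110224 + 0.100489 = 0.210713.
  gamma(0) = 3 * (1 + 0.210713) = 3 * 1.210713 = 3.632139, which rounds to 3.6321.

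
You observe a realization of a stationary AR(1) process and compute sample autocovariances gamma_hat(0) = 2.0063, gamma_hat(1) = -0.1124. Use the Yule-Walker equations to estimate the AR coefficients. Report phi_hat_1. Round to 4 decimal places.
\hat\phi_{1} = -0.0560

The Yule-Walker equations for an AR(p) process read, in matrix form,
  Gamma_p phi = r_p,   with   (Gamma_p)_{ij} = gamma(|i - j|),
                       (r_p)_i = gamma(i),   i,j = 1..p.
Substitute the sample gammas (Toeplitz matrix and right-hand side of size 1):
  Gamma_p = [[2.0063]]
  r_p     = [-0.1124]
With p = 1 this is the single equation gamma(0) phi_1 = gamma(1):
  phi_hat_1 = gamma(1) / gamma(0) = -0.1124 / 2.0063 = -0.0560.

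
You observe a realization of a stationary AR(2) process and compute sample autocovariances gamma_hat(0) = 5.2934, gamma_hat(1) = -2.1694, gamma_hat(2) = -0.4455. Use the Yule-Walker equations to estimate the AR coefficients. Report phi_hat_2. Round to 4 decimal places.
\hat\phi_{2} = -0.3030

The Yule-Walker equations for an AR(p) process read, in matrix form,
  Gamma_p phi = r_p,   with   (Gamma_p)_{ij} = gamma(|i - j|),
                       (r_p)_i = gamma(i),   i,j = 1..p.
Substitute the sample gammas (Toeplitz matrix and right-hand side of size 2):
  Gamma_p = [[5.2934, -2.1694], [-2.1694, 5.2934]]
  r_p     = [-2.1694, -0.4455]
Written out:
  5.2934 phi_1 - 2.1694 phi_2 = -2.1694
  -2.1694 phi_1 + 5.2934 phi_2 = -0.4455
Solve by Cramer's rule:
  det = gamma(0)^2 - gamma(1)^2 = (5.2934)^2 - (-2.1694)^2 = 28.02008356 - 4.70629636 = 23.3137872
  phi_hat_1 = [gamma(1) gamma(0) - gamma(1) gamma(2)] / det = [(-2.1694)(5.2934) - (-2.1694)(-0.4455)] / 23.3137872 = -12.44996966 / 23.3137872 = -0.534
  phi_hat_2 = [gamma(0) gamma(2) - gamma(1)^2] / det = [(5.2934)(-0.4455) - (-2.1694)^2] / 23.3137872 = -7.06450606 / 23.3137872 = -0.303
So phi_hat = [-0.5340, -0.3030].
Therefore phi_hat_2 = -0.3030.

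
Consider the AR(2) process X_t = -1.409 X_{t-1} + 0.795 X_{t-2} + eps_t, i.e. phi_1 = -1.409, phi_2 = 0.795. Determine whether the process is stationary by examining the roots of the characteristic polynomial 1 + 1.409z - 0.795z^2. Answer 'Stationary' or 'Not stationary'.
\text{Not stationary}

The AR(p) characteristic polynomial is P(z) = 1 + 1.409z - 0.795z^2.
Stationarity requires all roots to lie outside the unit circle, i.e. |z| > 1 for every root.
Set 1 + (1.409) z + (-0.795) z^2 = 0, i.e. a z^2 + b z + c = 0 with a = -0.795, b = 1.409, c = 1.
Discriminant D = b^2 - 4ac = (1.409)^2 - 4*(-0.795)*1 = 1.985281 - (-3.18) = 5.165281.
D >= 0, so the roots are real: z = (-b +/- sqrt(D)) / (2a) = (-1.409 +/- 2.272725) / (-1.59).
  z_1 = (-1.409 + 2.272725) / (-1.59) = -0.5432,   |z_1| = 0.5432.
  z_2 = (-1.409 - 2.272725) / (-1.59) = 2.3156,   |z_2| = 2.3156.
Moduli of all roots: 0.5432, 2.3156.
All moduli strictly greater than 1? No.
Verdict: Not stationary.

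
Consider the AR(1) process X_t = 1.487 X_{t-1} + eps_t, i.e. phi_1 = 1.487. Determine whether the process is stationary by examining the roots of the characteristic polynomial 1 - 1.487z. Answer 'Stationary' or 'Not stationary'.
\text{Not stationary}

The AR(p) characteristic polynomial is P(z) = 1 - 1.487z.
Stationarity requires all roots to lie outside the unit circle, i.e. |z| > 1 for every root.
This is linear in z: 1 + (-1.487) z = 0  =>  z = -1/(-1.487) = 0.672495,  |z| = 0.672495.
Moduli of all roots: 0.6725.
All moduli strictly greater than 1? No.
Verdict: Not stationary.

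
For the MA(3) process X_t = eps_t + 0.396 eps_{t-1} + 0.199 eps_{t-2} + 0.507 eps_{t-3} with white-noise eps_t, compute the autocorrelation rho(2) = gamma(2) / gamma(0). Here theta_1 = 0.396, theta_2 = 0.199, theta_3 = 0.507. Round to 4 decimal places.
\rho(2) = 0.2750

For an MA(q) process with theta_0 = 1, the autocovariance is
  gamma(k) = sigma^2 * sum_{i=0..q-k} theta_i * theta_{i+k},
and rho(k) = gamma(k) / gamma(0). Sigma^2 cancels.
  numerator   = (1)*(0.199) + (0.396)*(0.507) = 0.399772.
  denominator = (1)^2 + (0.396)^2 + (0.199)^2 + (0.507)^2 = 1.453466.
  rho(2) = 0.399772 / 1.453466 = 0.2750.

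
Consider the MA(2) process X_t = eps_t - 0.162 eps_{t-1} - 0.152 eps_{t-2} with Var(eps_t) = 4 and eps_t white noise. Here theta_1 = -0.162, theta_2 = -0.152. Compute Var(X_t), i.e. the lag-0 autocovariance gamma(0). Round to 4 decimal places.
\gamma(0) = 4.1974

For an MA(q) process X_t = eps_t + sum_i theta_i eps_{t-i} with
Var(eps_t) = sigma^2, the variance is
  gamma(0) = sigma^2 * (1 + sum_i theta_i^2).
  sum_i theta_i^2 = (-0.162)^2 + (-0.152)^2 = 0.026244 + 0.023104 = 0.049348.
  gamma(0) = 4 * (1 + 0.049348) = 4 * 1.049348 = 4.197392, which rounds to 4.1974.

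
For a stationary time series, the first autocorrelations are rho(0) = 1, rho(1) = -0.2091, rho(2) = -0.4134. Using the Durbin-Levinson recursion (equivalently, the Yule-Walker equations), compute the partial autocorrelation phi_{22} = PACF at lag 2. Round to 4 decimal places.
\phi_{22} = -0.4780

The PACF at lag k is phi_{kk}, the last component of the solution
to the Yule-Walker system G_k phi = r_k where
  (G_k)_{ij} = rho(|i - j|), (r_k)_i = rho(i), i,j = 1..k.
Equivalently, Durbin-Levinson gives phi_{kk} iteratively:
  phi_{11} = rho(1)
  phi_{kk} = [rho(k) - sum_{j=1..k-1} phi_{k-1,j} rho(k-j)]
            / [1 - sum_{j=1..k-1} phi_{k-1,j} rho(j)],
  phi_{k,j} = phi_{k-1,j} - phi_{kk} phi_{k-1,k-j},  j = 1..k-1.
Step k = 1:
  phi_11 = rho(1) = -0.2091.
Step k = 2:
  phi_22 = [rho(2) - phi_11 rho(1)] / [1 - phi_11 rho(1)] = [-0.4134 - (-0.2091)(-0.2091)] / [1 - (-0.2091)(-0.2091)]
         = -0.45712281 / 0.95627719 = -0.478.
Therefore phi_{22} = -0.4780.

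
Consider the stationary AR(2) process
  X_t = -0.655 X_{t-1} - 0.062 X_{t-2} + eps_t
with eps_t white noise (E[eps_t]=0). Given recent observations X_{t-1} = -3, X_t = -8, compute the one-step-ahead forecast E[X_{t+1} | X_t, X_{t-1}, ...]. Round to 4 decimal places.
E[X_{t+1} \mid \mathcal F_t] = 5.4260

For an AR(p) model X_t = c + sum_i phi_i X_{t-i} + eps_t, the
one-step-ahead conditional mean is
  E[X_{t+1} | X_t, ...] = c + sum_i phi_i X_{t+1-i}.
Substitute known values:
  E[X_{t+1} | ...] = (-0.655) * (-8) + (-0.062) * (-3)
                   = 5.4260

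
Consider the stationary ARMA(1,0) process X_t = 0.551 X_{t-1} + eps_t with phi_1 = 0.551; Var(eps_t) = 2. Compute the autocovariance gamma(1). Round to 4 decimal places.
\gamma(1) = 1.5824

Multiply the model equation by X_{t-k} and take expectations. With theta_0 = psi_0 = 1 and psi_j the MA(infinity) weights, this gives
  gamma(k) - sum_i phi_i gamma(k-i) = c_k,
  c_k = sigma^2 * sum_{j=k..q} theta_j psi_{j-k}   (c_k = 0 for k > q),
using gamma(-m) = gamma(m).
Pure AR (q = 0): c_0 = sigma^2 = 2, c_k = 0 for k >= 1.
Equations for k = 0 and k = 1 (AR order 1):
  gamma(0) = phi_1 gamma(1) + c_0
  gamma(1) = phi_1 gamma(0) + c_1
Substituting the second into the first: gamma(0) (1 - phi_1^2) = c_0 + phi_1 c_1, so
  gamma(0) = c_0 / (1 - phi_1^2) = 2 / (1 - (0.551)^2) = 2 / 0.696399 = 2.871917.
  gamma(1) = phi_1 gamma(0) = (0.551)(2.871917) = 1.582426.
Therefore gamma(1) = 1.5824 (to 4 decimal places).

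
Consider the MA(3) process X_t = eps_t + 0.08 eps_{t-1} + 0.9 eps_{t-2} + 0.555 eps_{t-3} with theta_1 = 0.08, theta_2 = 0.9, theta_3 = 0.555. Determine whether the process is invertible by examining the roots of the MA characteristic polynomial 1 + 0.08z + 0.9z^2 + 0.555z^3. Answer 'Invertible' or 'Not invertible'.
\text{Not invertible}

The MA(q) characteristic polynomial is P(z) = 1 + 0.08z + 0.9z^2 + 0.555z^3.
Invertibility requires all roots to lie outside the unit circle, i.e. |z| > 1 for every root.
Degree 3: look for a simple real root z0 first, then factor out (1 - z/z0) and solve the remaining quadratic.
Testing z0 = -2: P(-2) = 1 + (0.08)(-2) + (0.9)(-2)^2 + (0.555)(-2)^3
  = 1 + (-0.16) + (3.6) + (-4.44) = 0.  So z_0 = -2 is a root, |z_0| = 2.
Divide out the factor (1 + 0.5 z) = (1 - z/z0) (since 1/z0 = -0.5):
  P(z) = (1 + 0.5 z)(1 + (-0.42) z + (1.11) z^2)
  [check: z-coef -0.42 - (-0.5) = 0.08; z^2-coef 1.11 - (-0.5)(-0.42) = 0.9; z^3-coef -(-0.5)(1.11) = 0.555.]
Remaining roots from the quadratic factor 1 + (-0.42) z + (1.11) z^2:
  Set 1 + (-0.42) z + (1.11) z^2 = 0, i.e. a z^2 + b z + c = 0 with a = 1.11, b = -0.42, c = 1.
  Discriminant D = b^2 - 4ac = (-0.42)^2 - 4*(1.11)*1 = 0.1764 - (4.44) = -4.2636.
  D < 0, so the roots are the complex-conjugate pair z = (-b +/- i sqrt(-D)) / (2a) = 0.1892 +/- 0.9301i.
  For a conjugate pair |z|^2 = z * conj(z) = (product of roots) = c/a = 1/(1.11) = 0.900901, so |z| = sqrt(0.900901) = 0.9492 for both roots.
Moduli of all roots: 2.0000, 0.9492, 0.9492.
All moduli strictly greater than 1? No.
Verdict: Not invertible.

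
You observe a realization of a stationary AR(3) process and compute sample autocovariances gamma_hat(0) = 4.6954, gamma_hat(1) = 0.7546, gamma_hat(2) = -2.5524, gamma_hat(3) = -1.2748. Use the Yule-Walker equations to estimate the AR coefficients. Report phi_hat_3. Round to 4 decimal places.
\hat\phi_{3} = -0.0610

The Yule-Walker equations for an AR(p) process read, in matrix form,
  Gamma_p phi = r_p,   with   (Gamma_p)_{ij} = gamma(|i - j|),
                       (r_p)_i = gamma(i),   i,j = 1..p.
Substitute the sample gammas (Toeplitz matrix and right-hand side of size 3):
  Gamma_p = [[4.6954, 0.7546, -2.5524], [0.7546, 4.6954, 0.7546], [-2.5524, 0.7546, 4.6954]]
  r_p     = [0.7546, -2.5524, -1.2748]
Written out (R1..R3):
  (R1) 4.6954 phi_1 + 0.7546 phi_2 - 2.5524 phi_3 = 0.7546
  (R2) 0.7546 phi_1 + 4.6954 phi_2 + 0.7546 phi_3 = -2.5524
  (R3) -2.5524 phi_1 + 0.7546 phi_2 + 4.6954 phi_3 = -1.2748
Gaussian elimination:
  R2 <- R2 - (0.7546/4.6954) R1 = R2 - (0.16071) R1:  4.574128 phi_2 + 1.164797 phi_3 = -2.673672
  R3 <- R3 - (-2.5524/4.6954) R1 = R3 - (-0.543596) R1:  1.164797 phi_2 + 3.307926 phi_3 = -0.864603
  R3 <- R3 - (1.164797/4.574128) R2 = R3 - (0.254649) R2:  3.011311 phi_3 = -0.183754
Back-substitution:
  phi_hat_3 = -0.183754 / 3.011311 = -0.061021
  phi_hat_2 = (-2.673672 - (1.164797)(-0.061021)) / 4.574128 = -0.568982
  phi_hat_1 = (0.7546 - (0.7546)(-0.568982) - (-2.5524)(-0.061021)) / 4.6954 = 0.218981
So phi_hat = [0.2190, -0.5690, -0.0610].
Therefore phi_hat_3 = -0.0610.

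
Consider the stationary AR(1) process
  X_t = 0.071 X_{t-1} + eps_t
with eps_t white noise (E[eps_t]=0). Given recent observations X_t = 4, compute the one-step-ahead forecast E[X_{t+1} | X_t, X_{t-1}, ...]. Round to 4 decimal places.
E[X_{t+1} \mid \mathcal F_t] = 0.2840

For an AR(p) model X_t = c + sum_i phi_i X_{t-i} + eps_t, the
one-step-ahead conditional mean is
  E[X_{t+1} | X_t, ...] = c + sum_i phi_i X_{t+1-i}.
Substitute known values:
  E[X_{t+1} | ...] = (0.071) * (4)
                   = 0.2840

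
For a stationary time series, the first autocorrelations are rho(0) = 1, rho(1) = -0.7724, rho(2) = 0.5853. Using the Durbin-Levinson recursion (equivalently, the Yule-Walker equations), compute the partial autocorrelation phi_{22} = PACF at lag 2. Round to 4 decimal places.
\phi_{22} = -0.0280

The PACF at lag k is phi_{kk}, the last component of the solution
to the Yule-Walker system G_k phi = r_k where
  (G_k)_{ij} = rho(|i - j|), (r_k)_i = rho(i), i,j = 1..k.
Equivalently, Durbin-Levinson gives phi_{kk} iteratively:
  phi_{11} = rho(1)
  phi_{kk} = [rho(k) - sum_{j=1..k-1} phi_{k-1,j} rho(k-j)]
            / [1 - sum_{j=1..k-1} phi_{k-1,j} rho(j)],
  phi_{k,j} = phi_{k-1,j} - phi_{kk} phi_{k-1,k-j},  j = 1..k-1.
Step k = 1:
  phi_11 = rho(1) = -0.7724.
Step k = 2:
  phi_22 = [rho(2) - phi_11 rho(1)] / [1 - phi_11 rho(1)] = [0.5853 - (-0.7724)(-0.7724)] / [1 - (-0.7724)(-0.7724)]
         = -0.01130176 / 0.40339824 = -0.028.
Therefore phi_{22} = -0.0280.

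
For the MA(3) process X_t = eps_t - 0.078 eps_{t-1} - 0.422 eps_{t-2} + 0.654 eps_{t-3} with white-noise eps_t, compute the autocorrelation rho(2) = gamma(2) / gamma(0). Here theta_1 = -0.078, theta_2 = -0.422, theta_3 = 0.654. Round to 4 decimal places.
\rho(2) = -0.2935

For an MA(q) process with theta_0 = 1, the autocovariance is
  gamma(k) = sigma^2 * sum_{i=0..q-k} theta_i * theta_{i+k},
and rho(k) = gamma(k) / gamma(0). Sigma^2 cancels.
  numerator   = (1)*(-0.422) + (-0.078)*(0.654) = -0.473012.
  denominator = (1)^2 + (-0.078)^2 + (-0.422)^2 + (0.654)^2 = 1.611884.
  rho(2) = -0.473012 / 1.611884 = -0.2935.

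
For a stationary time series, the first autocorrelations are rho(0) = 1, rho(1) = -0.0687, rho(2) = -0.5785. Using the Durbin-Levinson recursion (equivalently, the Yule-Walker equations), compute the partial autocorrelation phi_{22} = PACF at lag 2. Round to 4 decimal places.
\phi_{22} = -0.5860

The PACF at lag k is phi_{kk}, the last component of the solution
to the Yule-Walker system G_k phi = r_k where
  (G_k)_{ij} = rho(|i - j|), (r_k)_i = rho(i), i,j = 1..k.
Equivalently, Durbin-Levinson gives phi_{kk} iteratively:
  phi_{11} = rho(1)
  phi_{kk} = [rho(k) - sum_{j=1..k-1} phi_{k-1,j} rho(k-j)]
            / [1 - sum_{j=1..k-1} phi_{k-1,j} rho(j)],
  phi_{k,j} = phi_{k-1,j} - phi_{kk} phi_{k-1,k-j},  j = 1..k-1.
Step k = 1:
  phi_11 = rho(1) = -0.0687.
Step k = 2:
  phi_22 = [rho(2) - phi_11 rho(1)] / [1 - phi_11 rho(1)] = [-0.5785 - (-0.0687)(-0.0687)] / [1 - (-0.0687)(-0.0687)]
         = -0.58321969 / 0.99528031 = -0.586.
Therefore phi_{22} = -0.5860.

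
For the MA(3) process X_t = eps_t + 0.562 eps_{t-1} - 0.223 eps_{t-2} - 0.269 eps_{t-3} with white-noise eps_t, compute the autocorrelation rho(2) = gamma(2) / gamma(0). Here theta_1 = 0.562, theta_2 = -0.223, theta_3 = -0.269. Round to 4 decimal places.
\rho(2) = -0.2602

For an MA(q) process with theta_0 = 1, the autocovariance is
  gamma(k) = sigma^2 * sum_{i=0..q-k} theta_i * theta_{i+k},
and rho(k) = gamma(k) / gamma(0). Sigma^2 cancels.
  numerator   = (1)*(-0.223) + (0.562)*(-0.269) = -0.374178.
  denominator = (1)^2 + (0.562)^2 + (-0.223)^2 + (-0.269)^2 = 1.437934.
  rho(2) = -0.374178 / 1.437934 = -0.2602.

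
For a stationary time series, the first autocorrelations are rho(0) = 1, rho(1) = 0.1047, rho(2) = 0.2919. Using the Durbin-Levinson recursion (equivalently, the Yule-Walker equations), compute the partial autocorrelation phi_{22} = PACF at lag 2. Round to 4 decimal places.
\phi_{22} = 0.2841

The PACF at lag k is phi_{kk}, the last component of the solution
to the Yule-Walker system G_k phi = r_k where
  (G_k)_{ij} = rho(|i - j|), (r_k)_i = rho(i), i,j = 1..k.
Equivalently, Durbin-Levinson gives phi_{kk} iteratively:
  phi_{11} = rho(1)
  phi_{kk} = [rho(k) - sum_{j=1..k-1} phi_{k-1,j} rho(k-j)]
            / [1 - sum_{j=1..k-1} phi_{k-1,j} rho(j)],
  phi_{k,j} = phi_{k-1,j} - phi_{kk} phi_{k-1,k-j},  j = 1..k-1.
Step k = 1:
  phi_11 = rho(1) = 0.1047.
Step k = 2:
  phi_22 = [rho(2) - phi_11 rho(1)] / [1 - phi_11 rho(1)] = [0.2919 - (0.1047)(0.1047)] / [1 - (0.1047)(0.1047)]
         = 0.28093791 / 0.98903791 = 0.2841.
Therefore phi_{22} = 0.2841.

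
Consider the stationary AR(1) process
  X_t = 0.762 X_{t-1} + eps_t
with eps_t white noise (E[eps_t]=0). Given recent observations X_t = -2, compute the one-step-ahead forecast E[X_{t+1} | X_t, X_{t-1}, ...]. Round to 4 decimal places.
E[X_{t+1} \mid \mathcal F_t] = -1.5240

For an AR(p) model X_t = c + sum_i phi_i X_{t-i} + eps_t, the
one-step-ahead conditional mean is
  E[X_{t+1} | X_t, ...] = c + sum_i phi_i X_{t+1-i}.
Substitute known values:
  E[X_{t+1} | ...] = (0.762) * (-2)
                   = -1.5240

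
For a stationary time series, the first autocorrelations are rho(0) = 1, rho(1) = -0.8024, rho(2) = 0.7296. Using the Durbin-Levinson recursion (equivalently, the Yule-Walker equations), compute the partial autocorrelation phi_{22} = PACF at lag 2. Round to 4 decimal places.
\phi_{22} = 0.2408

The PACF at lag k is phi_{kk}, the last component of the solution
to the Yule-Walker system G_k phi = r_k where
  (G_k)_{ij} = rho(|i - j|), (r_k)_i = rho(i), i,j = 1..k.
Equivalently, Durbin-Levinson gives phi_{kk} iteratively:
  phi_{11} = rho(1)
  phi_{kk} = [rho(k) - sum_{j=1..k-1} phi_{k-1,j} rho(k-j)]
            / [1 - sum_{j=1..k-1} phi_{k-1,j} rho(j)],
  phi_{k,j} = phi_{k-1,j} - phi_{kk} phi_{k-1,k-j},  j = 1..k-1.
Step k = 1:
  phi_11 = rho(1) = -0.8024.
Step k = 2:
  phi_22 = [rho(2) - phi_11 rho(1)] / [1 - phi_11 rho(1)] = [0.7296 - (-0.8024)(-0.8024)] / [1 - (-0.8024)(-0.8024)]
         = 0.08575424 / 0.35615424 = 0.2408.
Therefore phi_{22} = 0.2408.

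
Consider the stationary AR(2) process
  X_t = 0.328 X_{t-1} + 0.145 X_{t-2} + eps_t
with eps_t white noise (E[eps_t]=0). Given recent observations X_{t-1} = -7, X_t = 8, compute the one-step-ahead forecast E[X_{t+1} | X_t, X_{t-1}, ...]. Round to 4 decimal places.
E[X_{t+1} \mid \mathcal F_t] = 1.6090

For an AR(p) model X_t = c + sum_i phi_i X_{t-i} + eps_t, the
one-step-ahead conditional mean is
  E[X_{t+1} | X_t, ...] = c + sum_i phi_i X_{t+1-i}.
Substitute known values:
  E[X_{t+1} | ...] = (0.328) * (8) + (0.145) * (-7)
                   = 1.6090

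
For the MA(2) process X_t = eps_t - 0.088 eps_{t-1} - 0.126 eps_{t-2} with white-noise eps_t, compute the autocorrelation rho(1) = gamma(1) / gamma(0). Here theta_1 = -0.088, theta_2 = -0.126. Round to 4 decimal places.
\rho(1) = -0.0751

For an MA(q) process with theta_0 = 1, the autocovariance is
  gamma(k) = sigma^2 * sum_{i=0..q-k} theta_i * theta_{i+k},
and rho(k) = gamma(k) / gamma(0). Sigma^2 cancels.
  numerator   = (1)*(-0.088) + (-0.088)*(-0.126) = -0.076912.
  denominator = (1)^2 + (-0.088)^2 + (-0.126)^2 = 1.02362.
  rho(1) = -0.076912 / 1.02362 = -0.0751.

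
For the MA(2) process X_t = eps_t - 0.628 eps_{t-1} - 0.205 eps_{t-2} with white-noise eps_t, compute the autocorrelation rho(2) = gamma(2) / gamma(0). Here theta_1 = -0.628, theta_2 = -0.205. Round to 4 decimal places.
\rho(2) = -0.1427

For an MA(q) process with theta_0 = 1, the autocovariance is
  gamma(k) = sigma^2 * sum_{i=0..q-k} theta_i * theta_{i+k},
and rho(k) = gamma(k) / gamma(0). Sigma^2 cancels.
  numerator   = (1)*(-0.205) = -0.205.
  denominator = (1)^2 + (-0.628)^2 + (-0.205)^2 = 1.436409.
  rho(2) = -0.205 / 1.436409 = -0.1427.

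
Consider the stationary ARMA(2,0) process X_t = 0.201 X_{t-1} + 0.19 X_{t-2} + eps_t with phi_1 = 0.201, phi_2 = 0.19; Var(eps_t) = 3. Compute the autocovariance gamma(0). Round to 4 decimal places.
\gamma(0) = 3.3166

Multiply the model equation by X_{t-k} and take expectations. With theta_0 = psi_0 = 1 and psi_j the MA(infinity) weights, this gives
  gamma(k) - sum_i phi_i gamma(k-i) = c_k,
  c_k = sigma^2 * sum_{j=k..q} theta_j psi_{j-k}   (c_k = 0 for k > q),
using gamma(-m) = gamma(m).
Pure AR (q = 0): c_0 = sigma^2 = 3, c_k = 0 for k >= 1.
Equations for k = 0, 1, 2 (AR order 2, c_2 = 0):
  (E0) gamma(0) = phi_1 gamma(1) + phi_2 gamma(2) + c_0
  (E1) gamma(1) = phi_1 gamma(0) + phi_2 gamma(1) + c_1
  (E2) gamma(2) = phi_1 gamma(1) + phi_2 gamma(0)
From (E1): gamma(1) = A gamma(0) + B with
  A = phi_1 / (1 - phi_2) = 0.201 / 0.81 = 0.248148,   B = c_1 / (1 - phi_2) = 0 / 0.81 = 0.
Insert (E2) into (E0): gamma(0) (1 - phi_2^2) = phi_1 (1 + phi_2) gamma(1) + c_0.
  phi_1 (1 + phi_2) = (0.201)(1.19) = 0.23919,   1 - phi_2^2 = 0.9639.
Replace gamma(1) by A gamma(0) + B and collect gamma(0):
  gamma(0) [0.9639 - (0.23919)(0.248148)] = c_0 = 3
  gamma(0) * 0.904545 = 3
  gamma(0) = 3 / 0.904545 = 3.316583.
Therefore gamma(0) = 3.3166 (to 4 decimal places).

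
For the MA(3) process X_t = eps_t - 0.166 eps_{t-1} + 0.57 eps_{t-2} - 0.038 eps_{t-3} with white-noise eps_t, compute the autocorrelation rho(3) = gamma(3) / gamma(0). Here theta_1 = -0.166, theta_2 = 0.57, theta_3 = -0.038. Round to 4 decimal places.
\rho(3) = -0.0281

For an MA(q) process with theta_0 = 1, the autocovariance is
  gamma(k) = sigma^2 * sum_{i=0..q-k} theta_i * theta_{i+k},
and rho(k) = gamma(k) / gamma(0). Sigma^2 cancels.
  numerator   = (1)*(-0.038) = -0.038.
  denominator = (1)^2 + (-0.166)^2 + (0.57)^2 + (-0.038)^2 = 1.3539.
  rho(3) = -0.038 / 1.3539 = -0.0281.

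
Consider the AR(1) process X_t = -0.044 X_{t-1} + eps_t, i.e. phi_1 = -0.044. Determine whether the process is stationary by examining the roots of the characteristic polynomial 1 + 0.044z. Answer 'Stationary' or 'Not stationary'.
\text{Stationary}

The AR(p) characteristic polynomial is P(z) = 1 + 0.044z.
Stationarity requires all roots to lie outside the unit circle, i.e. |z| > 1 for every root.
This is linear in z: 1 + (0.044) z = 0  =>  z = -1/(0.044) = -22.727273,  |z| = 22.727273.
Moduli of all roots: 22.7273.
All moduli strictly greater than 1? Yes.
Verdict: Stationary.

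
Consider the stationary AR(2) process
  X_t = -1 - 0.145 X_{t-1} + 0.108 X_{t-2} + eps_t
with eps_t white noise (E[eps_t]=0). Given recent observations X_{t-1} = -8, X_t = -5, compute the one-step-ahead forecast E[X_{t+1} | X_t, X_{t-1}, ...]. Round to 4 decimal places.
E[X_{t+1} \mid \mathcal F_t] = -1.1390

For an AR(p) model X_t = c + sum_i phi_i X_{t-i} + eps_t, the
one-step-ahead conditional mean is
  E[X_{t+1} | X_t, ...] = c + sum_i phi_i X_{t+1-i}.
Substitute known values:
  E[X_{t+1} | ...] = -1 + (-0.145) * (-5) + (0.108) * (-8)
                   = -1.1390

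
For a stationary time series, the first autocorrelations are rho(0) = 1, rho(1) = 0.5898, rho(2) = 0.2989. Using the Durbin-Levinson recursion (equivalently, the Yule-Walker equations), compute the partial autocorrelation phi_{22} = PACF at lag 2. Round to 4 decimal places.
\phi_{22} = -0.0751

The PACF at lag k is phi_{kk}, the last component of the solution
to the Yule-Walker system G_k phi = r_k where
  (G_k)_{ij} = rho(|i - j|), (r_k)_i = rho(i), i,j = 1..k.
Equivalently, Durbin-Levinson gives phi_{kk} iteratively:
  phi_{11} = rho(1)
  phi_{kk} = [rho(k) - sum_{j=1..k-1} phi_{k-1,j} rho(k-j)]
            / [1 - sum_{j=1..k-1} phi_{k-1,j} rho(j)],
  phi_{k,j} = phi_{k-1,j} - phi_{kk} phi_{k-1,k-j},  j = 1..k-1.
Step k = 1:
  phi_11 = rho(1) = 0.5898.
Step k = 2:
  phi_22 = [rho(2) - phi_11 rho(1)] / [1 - phi_11 rho(1)] = [0.2989 - (0.5898)(0.5898)] / [1 - (0.5898)(0.5898)]
         = -0.04896404 / 0.65213596 = -0.0751.
Therefore phi_{22} = -0.0751.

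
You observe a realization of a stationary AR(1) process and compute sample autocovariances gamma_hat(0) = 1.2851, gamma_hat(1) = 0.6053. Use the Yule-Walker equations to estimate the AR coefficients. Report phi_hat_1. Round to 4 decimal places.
\hat\phi_{1} = 0.4710

The Yule-Walker equations for an AR(p) process read, in matrix form,
  Gamma_p phi = r_p,   with   (Gamma_p)_{ij} = gamma(|i - j|),
                       (r_p)_i = gamma(i),   i,j = 1..p.
Substitute the sample gammas (Toeplitz matrix and right-hand side of size 1):
  Gamma_p = [[1.2851]]
  r_p     = [0.6053]
With p = 1 this is the single equation gamma(0) phi_1 = gamma(1):
  phi_hat_1 = gamma(1) / gamma(0) = 0.6053 / 1.2851 = 0.4710.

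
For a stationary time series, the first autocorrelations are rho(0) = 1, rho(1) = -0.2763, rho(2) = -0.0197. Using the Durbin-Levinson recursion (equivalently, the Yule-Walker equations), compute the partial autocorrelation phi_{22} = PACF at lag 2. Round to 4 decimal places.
\phi_{22} = -0.1040

The PACF at lag k is phi_{kk}, the last component of the solution
to the Yule-Walker system G_k phi = r_k where
  (G_k)_{ij} = rho(|i - j|), (r_k)_i = rho(i), i,j = 1..k.
Equivalently, Durbin-Levinson gives phi_{kk} iteratively:
  phi_{11} = rho(1)
  phi_{kk} = [rho(k) - sum_{j=1..k-1} phi_{k-1,j} rho(k-j)]
            / [1 - sum_{j=1..k-1} phi_{k-1,j} rho(j)],
  phi_{k,j} = phi_{k-1,j} - phi_{kk} phi_{k-1,k-j},  j = 1..k-1.
Step k = 1:
  phi_11 = rho(1) = -0.2763.
Step k = 2:
  phi_22 = [rho(2) - phi_11 rho(1)] / [1 - phi_11 rho(1)] = [-0.0197 - (-0.2763)(-0.2763)] / [1 - (-0.2763)(-0.2763)]
         = -0.09604169 / 0.92365831 = -0.104.
Therefore phi_{22} = -0.1040.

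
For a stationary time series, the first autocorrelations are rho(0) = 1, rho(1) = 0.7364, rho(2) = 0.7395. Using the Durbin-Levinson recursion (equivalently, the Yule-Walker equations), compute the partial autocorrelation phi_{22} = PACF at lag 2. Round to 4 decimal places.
\phi_{22} = 0.4309

The PACF at lag k is phi_{kk}, the last component of the solution
to the Yule-Walker system G_k phi = r_k where
  (G_k)_{ij} = rho(|i - j|), (r_k)_i = rho(i), i,j = 1..k.
Equivalently, Durbin-Levinson gives phi_{kk} iteratively:
  phi_{11} = rho(1)
  phi_{kk} = [rho(k) - sum_{j=1..k-1} phi_{k-1,j} rho(k-j)]
            / [1 - sum_{j=1..k-1} phi_{k-1,j} rho(j)],
  phi_{k,j} = phi_{k-1,j} - phi_{kk} phi_{k-1,k-j},  j = 1..k-1.
Step k = 1:
  phi_11 = rho(1) = 0.7364.
Step k = 2:
  phi_22 = [rho(2) - phi_11 rho(1)] / [1 - phi_11 rho(1)] = [0.7395 - (0.7364)(0.7364)] / [1 - (0.7364)(0.7364)]
         = 0.19721504 / 0.45771504 = 0.4309.
Therefore phi_{22} = 0.4309.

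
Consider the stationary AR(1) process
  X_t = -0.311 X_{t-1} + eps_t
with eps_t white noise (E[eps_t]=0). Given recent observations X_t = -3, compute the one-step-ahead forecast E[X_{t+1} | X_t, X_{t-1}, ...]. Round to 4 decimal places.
E[X_{t+1} \mid \mathcal F_t] = 0.9330

For an AR(p) model X_t = c + sum_i phi_i X_{t-i} + eps_t, the
one-step-ahead conditional mean is
  E[X_{t+1} | X_t, ...] = c + sum_i phi_i X_{t+1-i}.
Substitute known values:
  E[X_{t+1} | ...] = (-0.311) * (-3)
                   = 0.9330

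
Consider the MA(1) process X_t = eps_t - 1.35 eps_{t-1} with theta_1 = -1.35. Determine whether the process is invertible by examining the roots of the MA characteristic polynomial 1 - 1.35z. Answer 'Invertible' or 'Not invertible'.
\text{Not invertible}

The MA(q) characteristic polynomial is P(z) = 1 - 1.35z.
Invertibility requires all roots to lie outside the unit circle, i.e. |z| > 1 for every root.
This is linear in z: 1 + (-1.35) z = 0  =>  z = -1/(-1.35) = 0.740741,  |z| = 0.740741.
Moduli of all roots: 0.7407.
All moduli strictly greater than 1? No.
Verdict: Not invertible.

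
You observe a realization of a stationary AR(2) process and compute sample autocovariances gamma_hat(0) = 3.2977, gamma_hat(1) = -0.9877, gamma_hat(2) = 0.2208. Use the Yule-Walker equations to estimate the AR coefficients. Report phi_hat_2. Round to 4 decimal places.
\hat\phi_{2} = -0.0250

The Yule-Walker equations for an AR(p) process read, in matrix form,
  Gamma_p phi = r_p,   with   (Gamma_p)_{ij} = gamma(|i - j|),
                       (r_p)_i = gamma(i),   i,j = 1..p.
Substitute the sample gammas (Toeplitz matrix and right-hand side of size 2):
  Gamma_p = [[3.2977, -0.9877], [-0.9877, 3.2977]]
  r_p     = [-0.9877, 0.2208]
Written out:
  3.2977 phi_1 - 0.9877 phi_2 = -0.9877
  -0.9877 phi_1 + 3.2977 phi_2 = 0.2208
Solve by Cramer's rule:
  det = gamma(0)^2 - gamma(1)^2 = (3.2977)^2 - (-0.9877)^2 = 10.87482529 - 0.97555129 = 9.899274
  phi_hat_1 = [gamma(1) gamma(0) - gamma(1) gamma(2)] / det = [(-0.9877)(3.2977) - (-0.9877)(0.2208)] / 9.899274 = -3.03905413 / 9.899274 = -0.307
  phi_hat_2 = [gamma(0) gamma(2) - gamma(1)^2] / det = [(3.2977)(0.2208) - (-0.9877)^2] / 9.899274 = -0.24741913 / 9.899274 = -0.025
So phi_hat = [-0.3070, -0.0250].
Therefore phi_hat_2 = -0.0250.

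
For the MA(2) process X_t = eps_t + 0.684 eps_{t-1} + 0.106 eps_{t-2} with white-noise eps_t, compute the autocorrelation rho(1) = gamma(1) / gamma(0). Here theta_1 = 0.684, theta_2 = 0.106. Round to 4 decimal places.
\rho(1) = 0.5115

For an MA(q) process with theta_0 = 1, the autocovariance is
  gamma(k) = sigma^2 * sum_{i=0..q-k} theta_i * theta_{i+k},
and rho(k) = gamma(k) / gamma(0). Sigma^2 cancels.
  numerator   = (1)*(0.684) + (0.684)*(0.106) = 0.756504.
  denominator = (1)^2 + (0.684)^2 + (0.106)^2 = 1.479092.
  rho(1) = 0.756504 / 1.479092 = 0.5115.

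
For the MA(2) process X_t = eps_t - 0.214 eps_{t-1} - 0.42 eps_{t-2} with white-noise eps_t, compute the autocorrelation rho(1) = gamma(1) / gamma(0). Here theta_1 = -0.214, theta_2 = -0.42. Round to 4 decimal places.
\rho(1) = -0.1016

For an MA(q) process with theta_0 = 1, the autocovariance is
  gamma(k) = sigma^2 * sum_{i=0..q-k} theta_i * theta_{i+k},
and rho(k) = gamma(k) / gamma(0). Sigma^2 cancels.
  numerator   = (1)*(-0.214) + (-0.214)*(-0.42) = -0.12412.
  denominator = (1)^2 + (-0.214)^2 + (-0.42)^2 = 1.222196.
  rho(1) = -0.12412 / 1.222196 = -0.1016.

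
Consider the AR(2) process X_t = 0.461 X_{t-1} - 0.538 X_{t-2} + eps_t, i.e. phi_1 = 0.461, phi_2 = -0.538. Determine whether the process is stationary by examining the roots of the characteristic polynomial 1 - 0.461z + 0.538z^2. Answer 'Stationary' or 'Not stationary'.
\text{Stationary}

The AR(p) characteristic polynomial is P(z) = 1 - 0.461z + 0.538z^2.
Stationarity requires all roots to lie outside the unit circle, i.e. |z| > 1 for every root.
Set 1 + (-0.461) z + (0.538) z^2 = 0, i.e. a z^2 + b z + c = 0 with a = 0.538, b = -0.461, c = 1.
Discriminant D = b^2 - 4ac = (-0.461)^2 - 4*(0.538)*1 = 0.212521 - (2.152) = -1.939479.
D < 0, so the roots are the complex-conjugate pair z = (-b +/- i sqrt(-D)) / (2a) = 0.4284 +/- 1.2943i.
For a conjugate pair |z|^2 = z * conj(z) = (product of roots) = c/a = 1/(0.538) = 1.858736, so |z| = sqrt(1.858736) = 1.3634 for both roots.
Moduli of all roots: 1.3634, 1.3634.
All moduli strictly greater than 1? Yes.
Verdict: Stationary.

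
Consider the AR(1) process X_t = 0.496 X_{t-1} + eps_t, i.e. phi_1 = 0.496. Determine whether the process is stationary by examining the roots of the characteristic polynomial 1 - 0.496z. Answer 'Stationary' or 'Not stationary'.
\text{Stationary}

The AR(p) characteristic polynomial is P(z) = 1 - 0.496z.
Stationarity requires all roots to lie outside the unit circle, i.e. |z| > 1 for every root.
This is linear in z: 1 + (-0.496) z = 0  =>  z = -1/(-0.496) = 2.016129,  |z| = 2.016129.
Moduli of all roots: 2.0161.
All moduli strictly greater than 1? Yes.
Verdict: Stationary.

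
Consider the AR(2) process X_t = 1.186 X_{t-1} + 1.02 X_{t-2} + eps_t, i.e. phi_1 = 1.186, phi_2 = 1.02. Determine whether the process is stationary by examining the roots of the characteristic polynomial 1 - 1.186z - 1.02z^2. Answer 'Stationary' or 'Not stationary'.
\text{Not stationary}

The AR(p) characteristic polynomial is P(z) = 1 - 1.186z - 1.02z^2.
Stationarity requires all roots to lie outside the unit circle, i.e. |z| > 1 for every root.
Set 1 + (-1.186) z + (-1.02) z^2 = 0, i.e. a z^2 + b z + c = 0 with a = -1.02, b = -1.186, c = 1.
Discriminant D = b^2 - 4ac = (-1.186)^2 - 4*(-1.02)*1 = 1.406596 - (-4.08) = 5.486596.
D >= 0, so the roots are real: z = (-b +/- sqrt(D)) / (2a) = (1.186 +/- 2.342348) / (-2.04).
  z_1 = (1.186 + 2.342348) / (-2.04) = -1.7296,   |z_1| = 1.7296.
  z_2 = (1.186 - 2.342348) / (-2.04) = 0.5668,   |z_2| = 0.5668.
Moduli of all roots: 1.7296, 0.5668.
All moduli strictly greater than 1? No.
Verdict: Not stationary.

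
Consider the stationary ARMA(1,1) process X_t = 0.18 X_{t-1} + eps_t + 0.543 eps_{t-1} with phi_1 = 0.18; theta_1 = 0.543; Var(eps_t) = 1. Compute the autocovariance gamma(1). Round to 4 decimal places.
\gamma(1) = 0.8202

Multiply the model equation by X_{t-k} and take expectations. With theta_0 = psi_0 = 1 and psi_j the MA(infinity) weights, this gives
  gamma(k) - sum_i phi_i gamma(k-i) = c_k,
  c_k = sigma^2 * sum_{j=k..q} theta_j psi_{j-k}   (c_k = 0 for k > q),
using gamma(-m) = gamma(m).
psi-weights needed (psi_j = theta_j + sum_i phi_i psi_{j-i}):
  psi_1 = theta_1 + phi_1 = 0.543 + (0.18) = 0.723
Right-hand sides:
  c_0 = sigma^2 (1 + theta_1 psi_1) = 1 * (1 + (0.543)(0.723)) = 1 * 1.392589 = 1.392589
  c_1 = sigma^2 theta_1 = 1 * (0.543) = 0.543
  c_2 = 0
Equations for k = 0 and k = 1 (AR order 1):
  gamma(0) = phi_1 gamma(1) + c_0
  gamma(1) = phi_1 gamma(0) + c_1
Substituting the second into the first: gamma(0) (1 - phi_1^2) = c_0 + phi_1 c_1, so
  gamma(0) = (c_0 + phi_1 c_1) / (1 - phi_1^2) = (1.392589 + (0.18)(0.543)) / (1 - (0.18)^2) = 1.490329 / 0.9676 = 1.540233.
  gamma(1) = phi_1 gamma(0) + c_1 = (0.18)(1.540233) + (0.543) = 0.820242.
Therefore gamma(1) = 0.8202 (to 4 decimal places).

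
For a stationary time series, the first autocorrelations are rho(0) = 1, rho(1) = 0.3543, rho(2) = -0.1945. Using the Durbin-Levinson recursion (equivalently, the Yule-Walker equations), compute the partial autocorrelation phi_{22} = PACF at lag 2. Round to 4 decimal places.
\phi_{22} = -0.3660

The PACF at lag k is phi_{kk}, the last component of the solution
to the Yule-Walker system G_k phi = r_k where
  (G_k)_{ij} = rho(|i - j|), (r_k)_i = rho(i), i,j = 1..k.
Equivalently, Durbin-Levinson gives phi_{kk} iteratively:
  phi_{11} = rho(1)
  phi_{kk} = [rho(k) - sum_{j=1..k-1} phi_{k-1,j} rho(k-j)]
            / [1 - sum_{j=1..k-1} phi_{k-1,j} rho(j)],
  phi_{k,j} = phi_{k-1,j} - phi_{kk} phi_{k-1,k-j},  j = 1..k-1.
Step k = 1:
  phi_11 = rho(1) = 0.3543.
Step k = 2:
  phi_22 = [rho(2) - phi_11 rho(1)] / [1 - phi_11 rho(1)] = [-0.1945 - (0.3543)(0.3543)] / [1 - (0.3543)(0.3543)]
         = -0.32002849 / 0.87447151 = -0.366.
Therefore phi_{22} = -0.3660.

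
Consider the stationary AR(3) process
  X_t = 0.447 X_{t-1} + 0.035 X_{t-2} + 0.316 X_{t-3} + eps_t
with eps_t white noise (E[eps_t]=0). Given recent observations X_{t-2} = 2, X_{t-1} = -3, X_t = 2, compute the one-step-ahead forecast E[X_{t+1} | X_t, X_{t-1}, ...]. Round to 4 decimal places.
E[X_{t+1} \mid \mathcal F_t] = 1.4210

For an AR(p) model X_t = c + sum_i phi_i X_{t-i} + eps_t, the
one-step-ahead conditional mean is
  E[X_{t+1} | X_t, ...] = c + sum_i phi_i X_{t+1-i}.
Substitute known values:
  E[X_{t+1} | ...] = (0.447) * (2) + (0.035) * (-3) + (0.316) * (2)
                   = 1.4210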